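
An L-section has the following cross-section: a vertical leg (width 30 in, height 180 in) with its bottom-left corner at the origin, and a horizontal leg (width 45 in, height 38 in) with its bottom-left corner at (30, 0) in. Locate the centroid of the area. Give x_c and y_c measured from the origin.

Part | A | x̄ᵢ | ȳᵢ | A·x̄ᵢ | A·ȳᵢ
vertical leg | 5400.00 | 15.00 | 90.00 | 81000.00 | 486000.00
horizontal leg | 1710.00 | 52.50 | 19.00 | 89775.00 | 32490.00
Σ | 7110.00 |  |  | 170775.00 | 518490.00
x_c = 170775.00 / 7110.00 = 24.02 in
y_c = 518490.00 / 7110.00 = 72.92 in

x_c = 24.02 in, y_c = 72.92 in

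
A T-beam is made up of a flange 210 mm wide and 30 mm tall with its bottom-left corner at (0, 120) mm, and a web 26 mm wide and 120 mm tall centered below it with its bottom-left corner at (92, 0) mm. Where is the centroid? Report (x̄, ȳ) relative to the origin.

x̄ = 105.00 mm, ȳ = 110.16 mm

Part | A | x̄ᵢ | ȳᵢ | A·x̄ᵢ | A·ȳᵢ
web | 3120.00 | 105.00 | 60.00 | 327600.00 | 187200.00
flange | 6300.00 | 105.00 | 135.00 | 661500.00 | 850500.00
Σ | 9420.00 |  |  | 989100.00 | 1037700.00
x̄ = 989100.00 / 9420.00 = 105.00 mm
ȳ = 1037700.00 / 9420.00 = 110.16 mm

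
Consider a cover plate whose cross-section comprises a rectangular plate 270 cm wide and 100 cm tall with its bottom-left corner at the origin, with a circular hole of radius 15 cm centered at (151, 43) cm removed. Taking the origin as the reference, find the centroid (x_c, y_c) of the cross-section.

x_c = 134.57 cm, y_c = 50.19 cm

Part | A | x̄ᵢ | ȳᵢ | A·x̄ᵢ | A·ȳᵢ
plate | 27000.00 | 135.00 | 50.00 | 3645000.00 | 1350000.00
hole | -706.86 | 151.00 | 43.00 | -106735.61 | -30394.91
Σ | 26293.14 |  |  | 3538264.39 | 1319605.09
x_c = 3538264.39 / 26293.14 = 134.57 cm
y_c = 1319605.09 / 26293.14 = 50.19 cm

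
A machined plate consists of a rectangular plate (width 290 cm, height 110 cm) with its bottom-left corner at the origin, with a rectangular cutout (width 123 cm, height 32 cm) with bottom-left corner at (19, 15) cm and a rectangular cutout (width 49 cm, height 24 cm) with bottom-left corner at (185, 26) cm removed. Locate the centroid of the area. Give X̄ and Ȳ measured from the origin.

X̄ = 151.65 cm, Ȳ = 59.27 cm

plate: A = 290 × 110 = 31900.00, centroid at (145.00, 55.00).
hole 1: A = −(123 × 32) = -3936.00, centroid at (80.50, 31.00).
hole 2: A = −(49 × 24) = -1176.00, centroid at (209.50, 38.00).
ΣA = 26788.00 cm²
ΣAX̄ = (31900.00)(145.00) + (-3936.00)(80.50) + (-1176.00)(209.50) = 4062280.00 cm³
ΣAȲ = (31900.00)(55.00) + (-3936.00)(31.00) + (-1176.00)(38.00) = 1587796.00 cm³
X̄ = 4062280.00 / 26788.00 = 151.65 cm
Ȳ = 1587796.00 / 26788.00 = 59.27 cm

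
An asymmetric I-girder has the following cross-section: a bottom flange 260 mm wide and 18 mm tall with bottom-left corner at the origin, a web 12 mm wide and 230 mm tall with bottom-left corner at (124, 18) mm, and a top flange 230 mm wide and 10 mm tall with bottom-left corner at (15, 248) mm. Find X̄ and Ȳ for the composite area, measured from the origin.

X̄ = 130.00 mm, Ȳ = 101.76 mm

bottom flange: A = 260 × 18 = 4680.00, centroid at (130.00, 9.00).
web: A = 12 × 230 = 2760.00, centroid at (130.00, 133.00).
top flange: A = 230 × 10 = 2300.00, centroid at (130.00, 253.00).
ΣA = 9740.00 mm²
ΣAX̄ = (4680.00)(130.00) + (2760.00)(130.00) + (2300.00)(130.00) = 1266200.00 mm³
ΣAȲ = (4680.00)(9.00) + (2760.00)(133.00) + (2300.00)(253.00) = 991100.00 mm³
X̄ = 1266200.00 / 9740.00 = 130.00 mm
Ȳ = 991100.00 / 9740.00 = 101.76 mm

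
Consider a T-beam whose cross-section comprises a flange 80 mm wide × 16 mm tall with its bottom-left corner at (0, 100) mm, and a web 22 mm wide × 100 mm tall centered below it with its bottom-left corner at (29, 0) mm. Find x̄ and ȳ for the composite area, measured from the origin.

web: A = 22 × 100 = 2200.00, centroid at (40.00, 50.00).
flange: A = 80 × 16 = 1280.00, centroid at (40.00, 108.00).
ΣA = 3480.00 mm²
ΣAx̄ = (2200.00)(40.00) + (1280.00)(40.00) = 139200.00 mm³
ΣAȳ = (2200.00)(50.00) + (1280.00)(108.00) = 248240.00 mm³
x̄ = 139200.00 / 3480.00 = 40.00 mm
ȳ = 248240.00 / 3480.00 = 71.33 mm

x̄ = 40.00 mm, ȳ = 71.33 mm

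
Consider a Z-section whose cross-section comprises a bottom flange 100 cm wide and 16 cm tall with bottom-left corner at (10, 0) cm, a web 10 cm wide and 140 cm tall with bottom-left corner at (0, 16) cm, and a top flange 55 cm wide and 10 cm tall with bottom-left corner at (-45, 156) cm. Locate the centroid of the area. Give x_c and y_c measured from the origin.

x_c = 26.30 cm, y_c = 62.46 cm

bottom flange: A = 100 × 16 = 1600.00, centroid at (60.00, 8.00).
web: A = 10 × 140 = 1400.00, centroid at (5.00, 86.00).
top flange: A = 55 × 10 = 550.00, centroid at (-17.50, 161.00).
ΣA = 3550.00 cm², ΣAx_c = 93375.00 cm³, ΣAy_c = 221750.00 cm³.
x_c = 93375.00/3550.00 = 26.30 cm; y_c = 221750.00/3550.00 = 62.46 cm.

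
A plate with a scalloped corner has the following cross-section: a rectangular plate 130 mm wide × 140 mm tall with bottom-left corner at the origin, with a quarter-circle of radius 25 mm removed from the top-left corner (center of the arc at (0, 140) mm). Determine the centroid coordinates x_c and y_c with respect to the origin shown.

plate: A = 130 × 140 = 18200.00, centroid at (65.00, 70.00).
removed quarter-circle: A = −¼π·25² = -490.87, centroid at (10.61, 129.39).
ΣA = 17709.13 mm²
ΣAx_c = (18200.00)(65.00) + (-490.87)(10.61) = 1177791.67 mm³
ΣAy_c = (18200.00)(70.00) + (-490.87)(129.39) = 1210485.99 mm³
x_c = 1177791.67 / 17709.13 = 66.51 mm
y_c = 1210485.99 / 17709.13 = 68.35 mm

x_c = 66.51 mm, y_c = 68.35 mm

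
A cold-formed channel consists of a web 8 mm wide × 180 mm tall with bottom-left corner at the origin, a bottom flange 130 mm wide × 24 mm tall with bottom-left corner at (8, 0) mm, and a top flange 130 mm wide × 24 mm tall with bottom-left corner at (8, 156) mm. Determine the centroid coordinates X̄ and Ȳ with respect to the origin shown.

X̄ = 60.06 mm, Ȳ = 90.00 mm

web: A = 8 × 180 = 1440.00, centroid at (4.00, 90.00).
bottom flange: A = 130 × 24 = 3120.00, centroid at (73.00, 12.00).
top flange: A = 130 × 24 = 3120.00, centroid at (73.00, 168.00).
ΣA = 7680.00 mm², ΣAX̄ = 461280.00 mm³, ΣAȲ = 691200.00 mm³.
X̄ = 461280.00/7680.00 = 60.06 mm; Ȳ = 691200.00/7680.00 = 90.00 mm.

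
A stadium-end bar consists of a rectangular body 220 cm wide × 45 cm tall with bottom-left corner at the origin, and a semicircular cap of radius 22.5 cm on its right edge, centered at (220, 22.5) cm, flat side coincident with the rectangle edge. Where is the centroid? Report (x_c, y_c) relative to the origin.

Part | A | x̄ᵢ | ȳᵢ | A·x̄ᵢ | A·ȳᵢ
rectangular body | 9900.00 | 110.00 | 22.50 | 1089000.00 | 222750.00
semicircular end | 795.22 | 229.55 | 22.50 | 182541.19 | 17892.35
Σ | 10695.22 |  |  | 1271541.19 | 240642.35
x_c = 1271541.19 / 10695.22 = 118.89 cm
y_c = 240642.35 / 10695.22 = 22.50 cm

x_c = 118.89 cm, y_c = 22.50 cm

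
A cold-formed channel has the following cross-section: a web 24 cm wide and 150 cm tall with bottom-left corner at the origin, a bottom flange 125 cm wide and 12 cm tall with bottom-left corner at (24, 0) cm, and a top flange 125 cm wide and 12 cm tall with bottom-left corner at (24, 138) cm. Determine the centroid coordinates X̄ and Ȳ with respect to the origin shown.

Part | A | x̄ᵢ | ȳᵢ | A·x̄ᵢ | A·ȳᵢ
web | 3600.00 | 12.00 | 75.00 | 43200.00 | 270000.00
bottom flange | 1500.00 | 86.50 | 6.00 | 129750.00 | 9000.00
top flange | 1500.00 | 86.50 | 144.00 | 129750.00 | 216000.00
Σ | 6600.00 |  |  | 302700.00 | 495000.00
X̄ = 302700.00 / 6600.00 = 45.86 cm
Ȳ = 495000.00 / 6600.00 = 75.00 cm

X̄ = 45.86 cm, Ȳ = 75.00 cm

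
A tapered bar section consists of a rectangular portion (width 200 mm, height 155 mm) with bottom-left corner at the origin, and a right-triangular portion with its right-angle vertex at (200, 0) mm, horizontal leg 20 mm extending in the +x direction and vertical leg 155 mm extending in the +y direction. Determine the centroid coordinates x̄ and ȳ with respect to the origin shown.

Part | A | x̄ᵢ | ȳᵢ | A·x̄ᵢ | A·ȳᵢ
rectangular portion | 31000.00 | 100.00 | 77.50 | 3100000.00 | 2402500.00
triangular portion | 1550.00 | 206.67 | 51.67 | 320333.33 | 80083.33
Σ | 32550.00 |  |  | 3420333.33 | 2482583.33
x̄ = 3420333.33 / 32550.00 = 105.08 mm
ȳ = 2482583.33 / 32550.00 = 76.27 mm

x̄ = 105.08 mm, ȳ = 76.27 mm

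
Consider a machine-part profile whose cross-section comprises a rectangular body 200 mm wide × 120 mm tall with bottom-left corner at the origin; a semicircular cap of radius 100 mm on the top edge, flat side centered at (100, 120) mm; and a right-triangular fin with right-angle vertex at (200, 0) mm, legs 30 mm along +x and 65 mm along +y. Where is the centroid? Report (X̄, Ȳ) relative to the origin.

X̄ = 102.64 mm, Ȳ = 98.63 mm

rectangular body: A = 200 × 120 = 24000.00, centroid at (100.00, 60.00).
semicircular top: A = ½π·100² = 15707.96, centroid at (100.00, 162.44).
triangular fin: A = ½·30·65 = 975.00, centroid at (210.00, 21.67).
ΣA = 40682.96 mm²
ΣAX̄ = (24000.00)(100.00) + (15707.96)(100.00) + (975.00)(210.00) = 4175546.33 mm³
ΣAȲ = (24000.00)(60.00) + (15707.96)(162.44) + (975.00)(21.67) = 4012747.26 mm³
X̄ = 4175546.33 / 40682.96 = 102.64 mm
Ȳ = 4012747.26 / 40682.96 = 98.63 mm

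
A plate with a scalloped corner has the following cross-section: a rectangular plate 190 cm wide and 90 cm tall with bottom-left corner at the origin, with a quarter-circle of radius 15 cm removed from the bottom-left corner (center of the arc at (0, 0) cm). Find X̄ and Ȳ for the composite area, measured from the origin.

X̄ = 95.93 cm, Ȳ = 45.40 cm

plate: A = 190 × 90 = 17100.00, centroid at (95.00, 45.00).
removed quarter-circle: A = −¼π·15² = -176.71, centroid at (6.37, 6.37).
ΣA = 16923.29 cm², ΣAX̄ = 1623375.00 cm³, ΣAȲ = 768375.00 cm³.
X̄ = 1623375.00/16923.29 = 95.93 cm; Ȳ = 768375.00/16923.29 = 45.40 cm.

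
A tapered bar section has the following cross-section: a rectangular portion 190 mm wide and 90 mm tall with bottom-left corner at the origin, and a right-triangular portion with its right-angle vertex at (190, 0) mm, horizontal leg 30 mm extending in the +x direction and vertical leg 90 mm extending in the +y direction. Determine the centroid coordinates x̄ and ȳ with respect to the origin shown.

rectangular portion: A = 190 × 90 = 17100.00, centroid at (95.00, 45.00).
triangular portion: A = ½·30·90 = 1350.00, centroid at (200.00, 30.00).
ΣA = 18450.00 mm²
ΣAx̄ = (17100.00)(95.00) + (1350.00)(200.00) = 1894500.00 mm³
ΣAȳ = (17100.00)(45.00) + (1350.00)(30.00) = 810000.00 mm³
x̄ = 1894500.00 / 18450.00 = 102.68 mm
ȳ = 810000.00 / 18450.00 = 43.90 mm

x̄ = 102.68 mm, ȳ = 43.90 mm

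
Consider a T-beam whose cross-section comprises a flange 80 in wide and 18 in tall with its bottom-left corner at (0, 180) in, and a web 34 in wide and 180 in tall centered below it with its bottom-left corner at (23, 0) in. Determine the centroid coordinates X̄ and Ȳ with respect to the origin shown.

web: A = 34 × 180 = 6120.00, centroid at (40.00, 90.00).
flange: A = 80 × 18 = 1440.00, centroid at (40.00, 189.00).
ΣA = 7560.00 in², ΣAX̄ = 302400.00 in³, ΣAȲ = 822960.00 in³.
X̄ = 302400.00/7560.00 = 40.00 in; Ȳ = 822960.00/7560.00 = 108.86 in.

X̄ = 40.00 in, Ȳ = 108.86 in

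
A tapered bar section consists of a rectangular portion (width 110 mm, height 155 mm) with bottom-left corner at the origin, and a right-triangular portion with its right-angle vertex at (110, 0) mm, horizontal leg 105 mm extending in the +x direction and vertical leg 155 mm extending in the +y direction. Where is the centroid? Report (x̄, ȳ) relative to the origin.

x̄ = 84.08 mm, ȳ = 69.15 mm

rectangular portion: A = 110 × 155 = 17050.00, centroid at (55.00, 77.50).
triangular portion: A = ½·105·155 = 8137.50, centroid at (145.00, 51.67).
ΣA = 25187.50 mm², ΣAx̄ = 2117687.50 mm³, ΣAȳ = 1741812.50 mm³.
x̄ = 2117687.50/25187.50 = 84.08 mm; ȳ = 1741812.50/25187.50 = 69.15 mm.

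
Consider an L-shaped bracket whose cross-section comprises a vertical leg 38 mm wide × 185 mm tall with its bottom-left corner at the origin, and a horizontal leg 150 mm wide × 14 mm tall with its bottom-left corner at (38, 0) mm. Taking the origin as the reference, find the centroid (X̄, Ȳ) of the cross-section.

vertical leg: A = 38 × 185 = 7030.00, centroid at (19.00, 92.50).
horizontal leg: A = 150 × 14 = 2100.00, centroid at (113.00, 7.00).
ΣA = 9130.00 mm², ΣAX̄ = 370870.00 mm³, ΣAȲ = 664975.00 mm³.
X̄ = 370870.00/9130.00 = 40.62 mm; Ȳ = 664975.00/9130.00 = 72.83 mm.

X̄ = 40.62 mm, Ȳ = 72.83 mm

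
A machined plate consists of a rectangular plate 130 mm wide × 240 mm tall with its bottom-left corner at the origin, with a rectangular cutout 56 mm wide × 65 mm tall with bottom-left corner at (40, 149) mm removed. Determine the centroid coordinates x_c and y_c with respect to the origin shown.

Part | A | x̄ᵢ | ȳᵢ | A·x̄ᵢ | A·ȳᵢ
plate | 31200.00 | 65.00 | 120.00 | 2028000.00 | 3744000.00
hole | -3640.00 | 68.00 | 181.50 | -247520.00 | -660660.00
Σ | 27560.00 |  |  | 1780480.00 | 3083340.00
x_c = 1780480.00 / 27560.00 = 64.60 mm
y_c = 3083340.00 / 27560.00 = 111.88 mm

x_c = 64.60 mm, y_c = 111.88 mm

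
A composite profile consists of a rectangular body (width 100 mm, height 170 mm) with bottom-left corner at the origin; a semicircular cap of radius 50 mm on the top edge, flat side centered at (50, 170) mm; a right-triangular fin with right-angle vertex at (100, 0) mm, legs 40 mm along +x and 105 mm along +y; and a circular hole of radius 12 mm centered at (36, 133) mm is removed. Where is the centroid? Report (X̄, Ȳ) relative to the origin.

rectangular body: A = 100 × 170 = 17000.00, centroid at (50.00, 85.00).
semicircular top: A = ½π·50² = 3926.99, centroid at (50.00, 191.22).
triangular fin: A = ½·40·105 = 2100.00, centroid at (113.33, 35.00).
hole: A = −π·12² = -452.39, centroid at (36.00, 133.00).
ΣA = 22574.60 mm²
ΣAX̄ = (17000.00)(50.00) + (3926.99)(50.00) + (2100.00)(113.33) + (-452.39)(36.00) = 1268063.52 mm³
ΣAȲ = (17000.00)(85.00) + (3926.99)(191.22) + (2100.00)(35.00) + (-452.39)(133.00) = 2209253.99 mm³
X̄ = 1268063.52 / 22574.60 = 56.17 mm
Ȳ = 2209253.99 / 22574.60 = 97.86 mm

X̄ = 56.17 mm, Ȳ = 97.86 mm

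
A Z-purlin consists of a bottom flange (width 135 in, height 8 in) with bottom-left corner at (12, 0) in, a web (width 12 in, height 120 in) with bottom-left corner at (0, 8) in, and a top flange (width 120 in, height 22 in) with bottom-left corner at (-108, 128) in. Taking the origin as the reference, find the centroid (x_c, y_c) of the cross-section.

x_c = -6.24 in, y_c = 90.93 in

Part | A | x̄ᵢ | ȳᵢ | A·x̄ᵢ | A·ȳᵢ
bottom flange | 1080.00 | 79.50 | 4.00 | 85860.00 | 4320.00
web | 1440.00 | 6.00 | 68.00 | 8640.00 | 97920.00
top flange | 2640.00 | -48.00 | 139.00 | -126720.00 | 366960.00
Σ | 5160.00 |  |  | -32220.00 | 469200.00
x_c = -32220.00 / 5160.00 = -6.24 in
y_c = 469200.00 / 5160.00 = 90.93 in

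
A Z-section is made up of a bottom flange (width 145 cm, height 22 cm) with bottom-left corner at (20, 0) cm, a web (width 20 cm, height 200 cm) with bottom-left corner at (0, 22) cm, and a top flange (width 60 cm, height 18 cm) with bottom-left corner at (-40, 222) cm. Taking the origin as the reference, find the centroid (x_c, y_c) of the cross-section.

x_c = 39.21 cm, y_c = 93.42 cm

Part | A | x̄ᵢ | ȳᵢ | A·x̄ᵢ | A·ȳᵢ
bottom flange | 3190.00 | 92.50 | 11.00 | 295075.00 | 35090.00
web | 4000.00 | 10.00 | 122.00 | 40000.00 | 488000.00
top flange | 1080.00 | -10.00 | 231.00 | -10800.00 | 249480.00
Σ | 8270.00 |  |  | 324275.00 | 772570.00
x_c = 324275.00 / 8270.00 = 39.21 cm
y_c = 772570.00 / 8270.00 = 93.42 cm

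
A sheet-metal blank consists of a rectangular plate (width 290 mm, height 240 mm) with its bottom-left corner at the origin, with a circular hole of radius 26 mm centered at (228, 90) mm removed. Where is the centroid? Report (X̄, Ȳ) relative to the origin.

plate: A = 290 × 240 = 69600.00, centroid at (145.00, 120.00).
hole: A = −π·26² = -2123.72, centroid at (228.00, 90.00).
ΣA = 67476.28 mm², ΣAX̄ = 9607792.61 mm³, ΣAȲ = 8160865.50 mm³.
X̄ = 9607792.61/67476.28 = 142.39 mm; Ȳ = 8160865.50/67476.28 = 120.94 mm.

X̄ = 142.39 mm, Ȳ = 120.94 mm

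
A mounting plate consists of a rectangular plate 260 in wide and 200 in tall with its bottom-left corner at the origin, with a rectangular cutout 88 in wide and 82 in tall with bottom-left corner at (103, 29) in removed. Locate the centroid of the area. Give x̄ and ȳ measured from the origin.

plate: A = 260 × 200 = 52000.00, centroid at (130.00, 100.00).
hole: A = −(88 × 82) = -7216.00, centroid at (147.00, 70.00).
ΣA = 44784.00 in²
ΣAx̄ = (52000.00)(130.00) + (-7216.00)(147.00) = 5699248.00 in³
ΣAȳ = (52000.00)(100.00) + (-7216.00)(70.00) = 4694880.00 in³
x̄ = 5699248.00 / 44784.00 = 127.26 in
ȳ = 4694880.00 / 44784.00 = 104.83 in

x̄ = 127.26 in, ȳ = 104.83 in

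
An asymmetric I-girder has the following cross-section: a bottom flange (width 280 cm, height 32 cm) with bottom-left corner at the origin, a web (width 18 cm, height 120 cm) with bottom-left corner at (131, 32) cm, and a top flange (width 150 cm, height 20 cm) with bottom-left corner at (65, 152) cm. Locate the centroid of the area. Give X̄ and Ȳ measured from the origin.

bottom flange: A = 280 × 32 = 8960.00, centroid at (140.00, 16.00).
web: A = 18 × 120 = 2160.00, centroid at (140.00, 92.00).
top flange: A = 150 × 20 = 3000.00, centroid at (140.00, 162.00).
ΣA = 14120.00 cm²
ΣAX̄ = (8960.00)(140.00) + (2160.00)(140.00) + (3000.00)(140.00) = 1976800.00 cm³
ΣAȲ = (8960.00)(16.00) + (2160.00)(92.00) + (3000.00)(162.00) = 828080.00 cm³
X̄ = 1976800.00 / 14120.00 = 140.00 cm
Ȳ = 828080.00 / 14120.00 = 58.65 cm

X̄ = 140.00 cm, Ȳ = 58.65 cm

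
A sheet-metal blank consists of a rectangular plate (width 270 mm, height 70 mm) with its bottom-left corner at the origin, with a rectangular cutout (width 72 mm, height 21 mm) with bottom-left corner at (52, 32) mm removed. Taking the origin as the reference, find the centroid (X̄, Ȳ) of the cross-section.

X̄ = 139.09 mm, Ȳ = 34.35 mm

plate: A = 270 × 70 = 18900.00, centroid at (135.00, 35.00).
hole: A = −(72 × 21) = -1512.00, centroid at (88.00, 42.50).
ΣA = 17388.00 mm², ΣAX̄ = 2418444.00 mm³, ΣAȲ = 597240.00 mm³.
X̄ = 2418444.00/17388.00 = 139.09 mm; Ȳ = 597240.00/17388.00 = 34.35 mm.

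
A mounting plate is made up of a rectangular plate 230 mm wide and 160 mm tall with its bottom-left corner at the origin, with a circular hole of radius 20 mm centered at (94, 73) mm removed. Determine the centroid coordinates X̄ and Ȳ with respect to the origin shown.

X̄ = 115.74 mm, Ȳ = 80.25 mm

plate: A = 230 × 160 = 36800.00, centroid at (115.00, 80.00).
hole: A = −π·20² = -1256.64, centroid at (94.00, 73.00).
ΣA = 35543.36 mm²
ΣAX̄ = (36800.00)(115.00) + (-1256.64)(94.00) = 4113876.12 mm³
ΣAȲ = (36800.00)(80.00) + (-1256.64)(73.00) = 2852265.49 mm³
X̄ = 4113876.12 / 35543.36 = 115.74 mm
Ȳ = 2852265.49 / 35543.36 = 80.25 mm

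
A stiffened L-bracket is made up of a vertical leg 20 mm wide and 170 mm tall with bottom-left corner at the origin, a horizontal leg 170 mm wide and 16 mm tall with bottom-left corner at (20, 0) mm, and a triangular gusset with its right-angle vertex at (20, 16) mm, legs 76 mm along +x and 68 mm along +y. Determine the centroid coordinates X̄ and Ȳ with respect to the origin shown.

X̄ = 50.18 mm, Ȳ = 47.18 mm

vertical leg: A = 20 × 170 = 3400.00, centroid at (10.00, 85.00).
horizontal leg: A = 170 × 16 = 2720.00, centroid at (105.00, 8.00).
gusset: A = ½·76·68 = 2584.00, centroid at (45.33, 38.67).
ΣA = 8704.00 mm², ΣAX̄ = 436741.33 mm³, ΣAȲ = 410674.67 mm³.
X̄ = 436741.33/8704.00 = 50.18 mm; Ȳ = 410674.67/8704.00 = 47.18 mm.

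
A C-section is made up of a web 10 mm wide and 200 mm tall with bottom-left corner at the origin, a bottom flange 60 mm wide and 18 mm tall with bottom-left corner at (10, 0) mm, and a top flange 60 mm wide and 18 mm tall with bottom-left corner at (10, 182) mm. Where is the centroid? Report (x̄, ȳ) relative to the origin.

web: A = 10 × 200 = 2000.00, centroid at (5.00, 100.00).
bottom flange: A = 60 × 18 = 1080.00, centroid at (40.00, 9.00).
top flange: A = 60 × 18 = 1080.00, centroid at (40.00, 191.00).
ΣA = 4160.00 mm², ΣAx̄ = 96400.00 mm³, ΣAȳ = 416000.00 mm³.
x̄ = 96400.00/4160.00 = 23.17 mm; ȳ = 416000.00/4160.00 = 100.00 mm.

x̄ = 23.17 mm, ȳ = 100.00 mm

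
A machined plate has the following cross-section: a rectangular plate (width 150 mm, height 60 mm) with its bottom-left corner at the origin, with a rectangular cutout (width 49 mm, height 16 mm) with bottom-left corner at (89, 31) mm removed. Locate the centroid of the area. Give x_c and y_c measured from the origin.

x_c = 71.33 mm, y_c = 29.14 mm

Part | A | x̄ᵢ | ȳᵢ | A·x̄ᵢ | A·ȳᵢ
plate | 9000.00 | 75.00 | 30.00 | 675000.00 | 270000.00
hole | -784.00 | 113.50 | 39.00 | -88984.00 | -30576.00
Σ | 8216.00 |  |  | 586016.00 | 239424.00
x_c = 586016.00 / 8216.00 = 71.33 mm
y_c = 239424.00 / 8216.00 = 29.14 mm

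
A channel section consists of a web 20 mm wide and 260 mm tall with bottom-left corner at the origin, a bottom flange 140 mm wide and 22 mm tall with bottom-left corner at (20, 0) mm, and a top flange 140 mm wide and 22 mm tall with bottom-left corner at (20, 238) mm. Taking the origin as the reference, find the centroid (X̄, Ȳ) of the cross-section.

web: A = 20 × 260 = 5200.00, centroid at (10.00, 130.00).
bottom flange: A = 140 × 22 = 3080.00, centroid at (90.00, 11.00).
top flange: A = 140 × 22 = 3080.00, centroid at (90.00, 249.00).
ΣA = 11360.00 mm², ΣAX̄ = 606400.00 mm³, ΣAȲ = 1476800.00 mm³.
X̄ = 606400.00/11360.00 = 53.38 mm; Ȳ = 1476800.00/11360.00 = 130.00 mm.

X̄ = 53.38 mm, Ȳ = 130.00 mm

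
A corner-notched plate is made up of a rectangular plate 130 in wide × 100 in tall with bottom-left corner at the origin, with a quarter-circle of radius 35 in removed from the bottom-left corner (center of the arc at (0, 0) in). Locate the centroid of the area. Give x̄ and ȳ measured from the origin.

Part | A | x̄ᵢ | ȳᵢ | A·x̄ᵢ | A·ȳᵢ
plate | 13000.00 | 65.00 | 50.00 | 845000.00 | 650000.00
removed quarter-circle | -962.11 | 14.85 | 14.85 | -14291.67 | -14291.67
Σ | 12037.89 |  |  | 830708.33 | 635708.33
x̄ = 830708.33 / 12037.89 = 69.01 in
ȳ = 635708.33 / 12037.89 = 52.81 in

x̄ = 69.01 in, ȳ = 52.81 in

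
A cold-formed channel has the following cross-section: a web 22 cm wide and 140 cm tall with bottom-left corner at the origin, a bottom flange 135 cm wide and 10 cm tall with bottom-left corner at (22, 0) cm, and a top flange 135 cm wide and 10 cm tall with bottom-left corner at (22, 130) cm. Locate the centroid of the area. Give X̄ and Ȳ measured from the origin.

Part | A | x̄ᵢ | ȳᵢ | A·x̄ᵢ | A·ȳᵢ
web | 3080.00 | 11.00 | 70.00 | 33880.00 | 215600.00
bottom flange | 1350.00 | 89.50 | 5.00 | 120825.00 | 6750.00
top flange | 1350.00 | 89.50 | 135.00 | 120825.00 | 182250.00
Σ | 5780.00 |  |  | 275530.00 | 404600.00
X̄ = 275530.00 / 5780.00 = 47.67 cm
Ȳ = 404600.00 / 5780.00 = 70.00 cm

X̄ = 47.67 cm, Ȳ = 70.00 cm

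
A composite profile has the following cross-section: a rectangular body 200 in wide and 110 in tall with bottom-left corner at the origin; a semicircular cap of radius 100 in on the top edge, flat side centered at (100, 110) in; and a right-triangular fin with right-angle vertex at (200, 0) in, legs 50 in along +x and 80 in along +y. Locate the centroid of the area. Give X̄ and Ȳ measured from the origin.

X̄ = 105.88 in, Ȳ = 92.12 in

rectangular body: A = 200 × 110 = 22000.00, centroid at (100.00, 55.00).
semicircular top: A = ½π·100² = 15707.96, centroid at (100.00, 152.44).
triangular fin: A = ½·50·80 = 2000.00, centroid at (216.67, 26.67).
ΣA = 39707.96 in²
ΣAX̄ = (22000.00)(100.00) + (15707.96)(100.00) + (2000.00)(216.67) = 4204129.66 in³
ΣAȲ = (22000.00)(55.00) + (15707.96)(152.44) + (2000.00)(26.67) = 3657875.96 in³
X̄ = 4204129.66 / 39707.96 = 105.88 in
Ȳ = 3657875.96 / 39707.96 = 92.12 in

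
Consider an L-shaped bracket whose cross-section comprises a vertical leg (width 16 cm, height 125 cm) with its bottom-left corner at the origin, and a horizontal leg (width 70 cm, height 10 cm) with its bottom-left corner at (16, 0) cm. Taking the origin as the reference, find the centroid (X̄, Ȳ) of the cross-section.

X̄ = 19.15 cm, Ȳ = 47.59 cm

vertical leg: A = 16 × 125 = 2000.00, centroid at (8.00, 62.50).
horizontal leg: A = 70 × 10 = 700.00, centroid at (51.00, 5.00).
ΣA = 2700.00 cm²
ΣAX̄ = (2000.00)(8.00) + (700.00)(51.00) = 51700.00 cm³
ΣAȲ = (2000.00)(62.50) + (700.00)(5.00) = 128500.00 cm³
X̄ = 51700.00 / 2700.00 = 19.15 cm
Ȳ = 128500.00 / 2700.00 = 47.59 cm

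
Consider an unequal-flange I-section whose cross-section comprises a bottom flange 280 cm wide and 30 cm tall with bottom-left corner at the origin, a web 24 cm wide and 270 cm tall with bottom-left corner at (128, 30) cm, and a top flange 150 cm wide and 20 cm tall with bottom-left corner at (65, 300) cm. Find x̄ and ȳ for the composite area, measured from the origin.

bottom flange: A = 280 × 30 = 8400.00, centroid at (140.00, 15.00).
web: A = 24 × 270 = 6480.00, centroid at (140.00, 165.00).
top flange: A = 150 × 20 = 3000.00, centroid at (140.00, 310.00).
ΣA = 17880.00 cm², ΣAx̄ = 2503200.00 cm³, ΣAȳ = 2125200.00 cm³.
x̄ = 2503200.00/17880.00 = 140.00 cm; ȳ = 2125200.00/17880.00 = 118.86 cm.

x̄ = 140.00 cm, ȳ = 118.86 cm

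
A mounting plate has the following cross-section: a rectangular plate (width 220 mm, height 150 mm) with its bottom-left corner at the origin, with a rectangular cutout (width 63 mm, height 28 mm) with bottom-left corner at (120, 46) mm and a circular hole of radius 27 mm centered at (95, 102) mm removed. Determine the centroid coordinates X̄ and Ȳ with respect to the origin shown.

X̄ = 108.66 mm, Ȳ = 73.78 mm

plate: A = 220 × 150 = 33000.00, centroid at (110.00, 75.00).
hole 1: A = −(63 × 28) = -1764.00, centroid at (151.50, 60.00).
hole 2: A = −π·27² = -2290.22, centroid at (95.00, 102.00).
ΣA = 28945.78 mm²
ΣAX̄ = (33000.00)(110.00) + (-1764.00)(151.50) + (-2290.22)(95.00) = 3145183.00 mm³
ΣAȲ = (33000.00)(75.00) + (-1764.00)(60.00) + (-2290.22)(102.00) = 2135557.45 mm³
X̄ = 3145183.00 / 28945.78 = 108.66 mm
Ȳ = 2135557.45 / 28945.78 = 73.78 mm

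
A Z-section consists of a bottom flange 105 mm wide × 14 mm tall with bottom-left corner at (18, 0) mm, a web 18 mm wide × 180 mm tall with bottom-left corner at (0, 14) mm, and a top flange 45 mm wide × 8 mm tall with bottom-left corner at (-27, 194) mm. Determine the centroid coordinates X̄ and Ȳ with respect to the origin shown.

Part | A | x̄ᵢ | ȳᵢ | A·x̄ᵢ | A·ȳᵢ
bottom flange | 1470.00 | 70.50 | 7.00 | 103635.00 | 10290.00
web | 3240.00 | 9.00 | 104.00 | 29160.00 | 336960.00
top flange | 360.00 | -4.50 | 198.00 | -1620.00 | 71280.00
Σ | 5070.00 |  |  | 131175.00 | 418530.00
X̄ = 131175.00 / 5070.00 = 25.87 mm
Ȳ = 418530.00 / 5070.00 = 82.55 mm

X̄ = 25.87 mm, Ȳ = 82.55 mm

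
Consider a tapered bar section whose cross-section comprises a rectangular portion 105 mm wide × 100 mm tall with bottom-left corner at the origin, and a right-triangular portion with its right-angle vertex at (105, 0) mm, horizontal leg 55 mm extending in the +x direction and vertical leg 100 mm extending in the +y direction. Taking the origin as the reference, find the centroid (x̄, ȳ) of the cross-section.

x̄ = 67.20 mm, ȳ = 46.54 mm

Part | A | x̄ᵢ | ȳᵢ | A·x̄ᵢ | A·ȳᵢ
rectangular portion | 10500.00 | 52.50 | 50.00 | 551250.00 | 525000.00
triangular portion | 2750.00 | 123.33 | 33.33 | 339166.67 | 91666.67
Σ | 13250.00 |  |  | 890416.67 | 616666.67
x̄ = 890416.67 / 13250.00 = 67.20 mm
ȳ = 616666.67 / 13250.00 = 46.54 mm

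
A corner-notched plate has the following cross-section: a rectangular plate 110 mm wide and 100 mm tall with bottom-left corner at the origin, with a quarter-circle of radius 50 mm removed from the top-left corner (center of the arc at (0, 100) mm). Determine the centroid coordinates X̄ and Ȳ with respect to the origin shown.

X̄ = 62.34 mm, Ȳ = 43.75 mm

Part | A | x̄ᵢ | ȳᵢ | A·x̄ᵢ | A·ȳᵢ
plate | 11000.00 | 55.00 | 50.00 | 605000.00 | 550000.00
removed quarter-circle | -1963.50 | 21.22 | 78.78 | -41666.67 | -154682.87
Σ | 9036.50 |  |  | 563333.33 | 395317.13
X̄ = 563333.33 / 9036.50 = 62.34 mm
Ȳ = 395317.13 / 9036.50 = 43.75 mm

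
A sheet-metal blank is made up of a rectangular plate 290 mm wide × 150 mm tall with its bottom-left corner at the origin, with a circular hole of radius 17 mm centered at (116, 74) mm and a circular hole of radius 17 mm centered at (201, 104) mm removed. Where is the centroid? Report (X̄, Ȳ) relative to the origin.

X̄ = 144.41 mm, Ȳ = 74.39 mm

plate: A = 290 × 150 = 43500.00, centroid at (145.00, 75.00).
hole 1: A = −π·17² = -907.92, centroid at (116.00, 74.00).
hole 2: A = −π·17² = -907.92, centroid at (201.00, 104.00).
ΣA = 41684.16 mm²
ΣAX̄ = (43500.00)(145.00) + (-907.92)(116.00) + (-907.92)(201.00) = 6019689.27 mm³
ΣAȲ = (43500.00)(75.00) + (-907.92)(74.00) + (-907.92)(104.00) = 3100890.19 mm³
X̄ = 6019689.27 / 41684.16 = 144.41 mm
Ȳ = 3100890.19 / 41684.16 = 74.39 mm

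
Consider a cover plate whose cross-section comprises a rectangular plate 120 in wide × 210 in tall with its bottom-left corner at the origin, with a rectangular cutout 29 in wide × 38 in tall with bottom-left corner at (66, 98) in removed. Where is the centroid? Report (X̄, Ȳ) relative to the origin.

X̄ = 59.06 in, Ȳ = 104.45 in

Part | A | x̄ᵢ | ȳᵢ | A·x̄ᵢ | A·ȳᵢ
plate | 25200.00 | 60.00 | 105.00 | 1512000.00 | 2646000.00
hole | -1102.00 | 80.50 | 117.00 | -88711.00 | -128934.00
Σ | 24098.00 |  |  | 1423289.00 | 2517066.00
X̄ = 1423289.00 / 24098.00 = 59.06 in
Ȳ = 2517066.00 / 24098.00 = 104.45 in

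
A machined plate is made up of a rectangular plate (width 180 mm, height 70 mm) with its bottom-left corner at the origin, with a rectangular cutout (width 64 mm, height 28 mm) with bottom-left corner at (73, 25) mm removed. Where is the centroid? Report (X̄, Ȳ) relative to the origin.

X̄ = 87.51 mm, Ȳ = 34.34 mm

plate: A = 180 × 70 = 12600.00, centroid at (90.00, 35.00).
hole: A = −(64 × 28) = -1792.00, centroid at (105.00, 39.00).
ΣA = 10808.00 mm²
ΣAX̄ = (12600.00)(90.00) + (-1792.00)(105.00) = 945840.00 mm³
ΣAȲ = (12600.00)(35.00) + (-1792.00)(39.00) = 371112.00 mm³
X̄ = 945840.00 / 10808.00 = 87.51 mm
Ȳ = 371112.00 / 10808.00 = 34.34 mm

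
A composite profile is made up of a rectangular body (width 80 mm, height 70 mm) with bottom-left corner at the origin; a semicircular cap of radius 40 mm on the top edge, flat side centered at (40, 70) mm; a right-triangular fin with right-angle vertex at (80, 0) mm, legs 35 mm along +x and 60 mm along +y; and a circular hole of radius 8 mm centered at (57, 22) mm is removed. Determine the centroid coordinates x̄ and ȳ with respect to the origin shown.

x̄ = 45.67 mm, ȳ = 48.11 mm

rectangular body: A = 80 × 70 = 5600.00, centroid at (40.00, 35.00).
semicircular top: A = ½π·40² = 2513.27, centroid at (40.00, 86.98).
triangular fin: A = ½·35·60 = 1050.00, centroid at (91.67, 20.00).
hole: A = −π·8² = -201.06, centroid at (57.00, 22.00).
ΣA = 8962.21 mm², ΣAx̄ = 409320.43 mm³, ΣAȳ = 431172.49 mm³.
x̄ = 409320.43/8962.21 = 45.67 mm; ȳ = 431172.49/8962.21 = 48.11 mm.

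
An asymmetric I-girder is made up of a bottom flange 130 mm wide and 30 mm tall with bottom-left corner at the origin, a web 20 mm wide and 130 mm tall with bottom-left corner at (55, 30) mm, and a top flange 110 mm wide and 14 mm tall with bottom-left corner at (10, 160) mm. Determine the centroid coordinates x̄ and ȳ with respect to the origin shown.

Part | A | x̄ᵢ | ȳᵢ | A·x̄ᵢ | A·ȳᵢ
bottom flange | 3900.00 | 65.00 | 15.00 | 253500.00 | 58500.00
web | 2600.00 | 65.00 | 95.00 | 169000.00 | 247000.00
top flange | 1540.00 | 65.00 | 167.00 | 100100.00 | 257180.00
Σ | 8040.00 |  |  | 522600.00 | 562680.00
x̄ = 522600.00 / 8040.00 = 65.00 mm
ȳ = 562680.00 / 8040.00 = 69.99 mm

x̄ = 65.00 mm, ȳ = 69.99 mm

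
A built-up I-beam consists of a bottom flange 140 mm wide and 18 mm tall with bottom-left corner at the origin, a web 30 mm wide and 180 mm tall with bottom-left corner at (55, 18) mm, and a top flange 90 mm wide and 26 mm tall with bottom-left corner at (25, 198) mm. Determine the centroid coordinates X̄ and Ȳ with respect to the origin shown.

Part | A | x̄ᵢ | ȳᵢ | A·x̄ᵢ | A·ȳᵢ
bottom flange | 2520.00 | 70.00 | 9.00 | 176400.00 | 22680.00
web | 5400.00 | 70.00 | 108.00 | 378000.00 | 583200.00
top flange | 2340.00 | 70.00 | 211.00 | 163800.00 | 493740.00
Σ | 10260.00 |  |  | 718200.00 | 1099620.00
X̄ = 718200.00 / 10260.00 = 70.00 mm
Ȳ = 1099620.00 / 10260.00 = 107.18 mm

X̄ = 70.00 mm, Ȳ = 107.18 mm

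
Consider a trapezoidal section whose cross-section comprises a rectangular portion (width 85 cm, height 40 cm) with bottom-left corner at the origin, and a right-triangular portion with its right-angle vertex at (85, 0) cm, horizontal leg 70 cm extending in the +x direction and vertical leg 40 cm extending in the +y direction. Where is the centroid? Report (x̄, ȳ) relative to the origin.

x̄ = 61.70 cm, ȳ = 18.06 cm

rectangular portion: A = 85 × 40 = 3400.00, centroid at (42.50, 20.00).
triangular portion: A = ½·70·40 = 1400.00, centroid at (108.33, 13.33).
ΣA = 4800.00 cm², ΣAx̄ = 296166.67 cm³, ΣAȳ = 86666.67 cm³.
x̄ = 296166.67/4800.00 = 61.70 cm; ȳ = 86666.67/4800.00 = 18.06 cm.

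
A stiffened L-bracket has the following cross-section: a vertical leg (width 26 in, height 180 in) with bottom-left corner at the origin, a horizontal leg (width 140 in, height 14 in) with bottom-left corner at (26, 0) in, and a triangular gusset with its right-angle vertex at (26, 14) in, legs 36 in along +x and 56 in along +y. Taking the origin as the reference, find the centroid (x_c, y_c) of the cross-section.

x_c = 37.57 in, y_c = 61.17 in

vertical leg: A = 26 × 180 = 4680.00, centroid at (13.00, 90.00).
horizontal leg: A = 140 × 14 = 1960.00, centroid at (96.00, 7.00).
gusset: A = ½·36·56 = 1008.00, centroid at (38.00, 32.67).
ΣA = 7648.00 in²
ΣAx_c = (4680.00)(13.00) + (1960.00)(96.00) + (1008.00)(38.00) = 287304.00 in³
ΣAy_c = (4680.00)(90.00) + (1960.00)(7.00) + (1008.00)(32.67) = 467848.00 in³
x_c = 287304.00 / 7648.00 = 37.57 in
y_c = 467848.00 / 7648.00 = 61.17 in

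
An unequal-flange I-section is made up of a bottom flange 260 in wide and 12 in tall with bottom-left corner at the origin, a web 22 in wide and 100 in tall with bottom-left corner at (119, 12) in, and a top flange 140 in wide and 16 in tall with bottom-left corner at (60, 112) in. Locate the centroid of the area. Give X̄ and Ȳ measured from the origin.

bottom flange: A = 260 × 12 = 3120.00, centroid at (130.00, 6.00).
web: A = 22 × 100 = 2200.00, centroid at (130.00, 62.00).
top flange: A = 140 × 16 = 2240.00, centroid at (130.00, 120.00).
ΣA = 7560.00 in²
ΣAX̄ = (3120.00)(130.00) + (2200.00)(130.00) + (2240.00)(130.00) = 982800.00 in³
ΣAȲ = (3120.00)(6.00) + (2200.00)(62.00) + (2240.00)(120.00) = 423920.00 in³
X̄ = 982800.00 / 7560.00 = 130.00 in
Ȳ = 423920.00 / 7560.00 = 56.07 in

X̄ = 130.00 in, Ȳ = 56.07 in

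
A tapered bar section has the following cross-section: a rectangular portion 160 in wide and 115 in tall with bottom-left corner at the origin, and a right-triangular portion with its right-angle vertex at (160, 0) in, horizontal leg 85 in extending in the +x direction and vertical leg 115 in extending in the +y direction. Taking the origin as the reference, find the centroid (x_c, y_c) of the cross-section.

rectangular portion: A = 160 × 115 = 18400.00, centroid at (80.00, 57.50).
triangular portion: A = ½·85·115 = 4887.50, centroid at (188.33, 38.33).
ΣA = 23287.50 in²
ΣAx_c = (18400.00)(80.00) + (4887.50)(188.33) = 2392479.17 in³
ΣAy_c = (18400.00)(57.50) + (4887.50)(38.33) = 1245354.17 in³
x_c = 2392479.17 / 23287.50 = 102.74 in
y_c = 1245354.17 / 23287.50 = 53.48 in

x_c = 102.74 in, y_c = 53.48 in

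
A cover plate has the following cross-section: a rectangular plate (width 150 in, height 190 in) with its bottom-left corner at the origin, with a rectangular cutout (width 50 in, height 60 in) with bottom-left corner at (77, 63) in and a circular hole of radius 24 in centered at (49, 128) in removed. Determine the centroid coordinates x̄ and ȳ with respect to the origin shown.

x̄ = 73.57 in, ȳ = 92.73 in

plate: A = 150 × 190 = 28500.00, centroid at (75.00, 95.00).
hole 1: A = −(50 × 60) = -3000.00, centroid at (102.00, 93.00).
hole 2: A = −π·24² = -1809.56, centroid at (49.00, 128.00).
ΣA = 23690.44 in², ΣAx̄ = 1742831.69 in³, ΣAȳ = 2196876.66 in³.
x̄ = 1742831.69/23690.44 = 73.57 in; ȳ = 2196876.66/23690.44 = 92.73 in.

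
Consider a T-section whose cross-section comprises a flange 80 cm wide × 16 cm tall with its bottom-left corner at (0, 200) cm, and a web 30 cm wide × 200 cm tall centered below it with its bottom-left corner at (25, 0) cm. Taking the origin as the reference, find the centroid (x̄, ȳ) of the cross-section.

x̄ = 40.00 cm, ȳ = 118.99 cm

web: A = 30 × 200 = 6000.00, centroid at (40.00, 100.00).
flange: A = 80 × 16 = 1280.00, centroid at (40.00, 208.00).
ΣA = 7280.00 cm², ΣAx̄ = 291200.00 cm³, ΣAȳ = 866240.00 cm³.
x̄ = 291200.00/7280.00 = 40.00 cm; ȳ = 866240.00/7280.00 = 118.99 cm.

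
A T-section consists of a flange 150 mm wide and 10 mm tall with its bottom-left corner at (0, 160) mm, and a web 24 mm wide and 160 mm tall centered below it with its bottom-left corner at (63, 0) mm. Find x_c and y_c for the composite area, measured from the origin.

web: A = 24 × 160 = 3840.00, centroid at (75.00, 80.00).
flange: A = 150 × 10 = 1500.00, centroid at (75.00, 165.00).
ΣA = 5340.00 mm², ΣAx_c = 400500.00 mm³, ΣAy_c = 554700.00 mm³.
x_c = 400500.00/5340.00 = 75.00 mm; y_c = 554700.00/5340.00 = 103.88 mm.

x_c = 75.00 mm, y_c = 103.88 mm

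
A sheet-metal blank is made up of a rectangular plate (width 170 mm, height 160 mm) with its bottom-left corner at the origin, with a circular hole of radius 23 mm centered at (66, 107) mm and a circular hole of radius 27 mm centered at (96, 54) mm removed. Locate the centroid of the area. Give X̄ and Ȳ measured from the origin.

X̄ = 85.27 mm, Ȳ = 80.63 mm

Part | A | x̄ᵢ | ȳᵢ | A·x̄ᵢ | A·ȳᵢ
plate | 27200.00 | 85.00 | 80.00 | 2312000.00 | 2176000.00
hole 1 | -1661.90 | 66.00 | 107.00 | -109685.57 | -177823.57
hole 2 | -2290.22 | 96.00 | 54.00 | -219861.22 | -123671.94
Σ | 23247.88 |  |  | 1982453.21 | 1874504.49
X̄ = 1982453.21 / 23247.88 = 85.27 mm
Ȳ = 1874504.49 / 23247.88 = 80.63 mm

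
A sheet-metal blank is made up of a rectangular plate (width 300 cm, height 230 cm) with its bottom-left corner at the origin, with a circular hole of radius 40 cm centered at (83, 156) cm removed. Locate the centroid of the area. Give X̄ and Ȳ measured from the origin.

X̄ = 155.26 cm, Ȳ = 111.78 cm

plate: A = 300 × 230 = 69000.00, centroid at (150.00, 115.00).
hole: A = −π·40² = -5026.55, centroid at (83.00, 156.00).
ΣA = 63973.45 cm², ΣAX̄ = 9932796.50 cm³, ΣAȲ = 7150858.47 cm³.
X̄ = 9932796.50/63973.45 = 155.26 cm; Ȳ = 7150858.47/63973.45 = 111.78 cm.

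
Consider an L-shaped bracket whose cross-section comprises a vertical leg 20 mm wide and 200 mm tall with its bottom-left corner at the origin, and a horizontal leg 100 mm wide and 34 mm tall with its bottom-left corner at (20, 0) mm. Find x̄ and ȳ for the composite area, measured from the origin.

x̄ = 37.57 mm, ȳ = 61.86 mm

Part | A | x̄ᵢ | ȳᵢ | A·x̄ᵢ | A·ȳᵢ
vertical leg | 4000.00 | 10.00 | 100.00 | 40000.00 | 400000.00
horizontal leg | 3400.00 | 70.00 | 17.00 | 238000.00 | 57800.00
Σ | 7400.00 |  |  | 278000.00 | 457800.00
x̄ = 278000.00 / 7400.00 = 37.57 mm
ȳ = 457800.00 / 7400.00 = 61.86 mm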